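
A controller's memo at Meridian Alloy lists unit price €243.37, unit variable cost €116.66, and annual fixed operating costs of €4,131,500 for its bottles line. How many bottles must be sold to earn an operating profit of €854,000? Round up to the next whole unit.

39,346 bottles

Unit CM = price − variable cost = €243.37 − €116.66 = €126.71.
Required volume = (fixed costs + target profit) ÷ CM = (€4,131,500 + €854,000) ÷ €126.71 = 39,345.75, so 39,346 bottles.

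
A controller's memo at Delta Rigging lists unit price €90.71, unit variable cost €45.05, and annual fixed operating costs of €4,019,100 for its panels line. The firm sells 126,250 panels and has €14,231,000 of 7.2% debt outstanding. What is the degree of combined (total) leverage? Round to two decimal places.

8.00

At 126,250 units, contribution = 126,250 × €45.66 = €5,764,575.00.
Operating income = contribution − fixed costs = €5,764,575.00 − €4,019,100 = €1,745,475.00. Interest = €1,024,632.00.
DOL = €5,764,575.00 ÷ €1,745,475.00 = 3.3026; DFL = €1,745,475.00 ÷ €720,843.00 = 2.4214.
DCL = DOL × DFL = 3.3026 × 2.4214 = 7.9969.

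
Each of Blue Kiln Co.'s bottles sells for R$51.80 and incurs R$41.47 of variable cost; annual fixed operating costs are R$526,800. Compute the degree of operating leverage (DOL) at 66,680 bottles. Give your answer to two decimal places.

4.25

At 66,680 units, contribution = 66,680 × R$10.33 = R$688,804.40.
EBIT = R$688,804.40 − R$526,800 = R$162,004.40.
So DOL = total CM / EBIT = R$688,804.40 / R$162,004.40 = 4.2518.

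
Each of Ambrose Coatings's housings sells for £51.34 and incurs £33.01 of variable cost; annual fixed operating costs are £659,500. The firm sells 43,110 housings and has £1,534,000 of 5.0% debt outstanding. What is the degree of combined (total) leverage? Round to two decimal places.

14.63

Total contribution margin = 43,110 × £18.33 = £790,206.30.
EBIT = £790,206.30 − £659,500 = £130,706.30. Interest = £76,700.00, so EBIT − I = £54,006.30.
DCL = contribution ÷ (EBIT − I) = £790,206.30 ÷ £54,006.30 = 14.6317.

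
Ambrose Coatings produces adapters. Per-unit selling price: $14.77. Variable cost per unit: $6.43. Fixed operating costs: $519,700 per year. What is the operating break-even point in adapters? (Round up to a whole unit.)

Contribution margin per unit = $14.77 − $6.43 = $8.34.
Units to break even: $519,700 ÷ $8.34 = 62,314.15, rounded up to 62,315.

62,315 adapters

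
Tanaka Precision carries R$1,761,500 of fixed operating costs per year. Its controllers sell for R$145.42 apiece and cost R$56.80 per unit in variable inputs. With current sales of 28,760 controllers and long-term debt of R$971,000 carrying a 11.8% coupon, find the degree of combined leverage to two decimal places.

3.79

At 28,760 units, contribution = 28,760 × R$88.62 = R$2,548,711.20.
Subtracting fixed costs: EBIT = R$2,548,711.20 − R$1,761,500 = R$787,211.20. Interest = R$114,578.00.
DOL = R$2,548,711.20 ÷ R$787,211.20 = 3.2376; DFL = R$787,211.20 ÷ R$672,633.20 = 1.1703.
Combined leverage = 3.2376 × 1.1703 = 3.7890.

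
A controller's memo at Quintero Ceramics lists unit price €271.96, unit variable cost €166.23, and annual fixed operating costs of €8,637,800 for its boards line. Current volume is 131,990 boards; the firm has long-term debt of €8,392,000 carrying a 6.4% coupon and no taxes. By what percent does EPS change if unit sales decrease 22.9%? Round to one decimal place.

Contribution at this volume is 131,990 × €105.73 = €13,955,302.70.
Subtracting fixed costs: EBIT = €13,955,302.70 − €8,637,800 = €5,317,502.70.
After interest of €537,088.00, pre-tax earnings = €4,780,414.70.
Degree of combined leverage = contribution ÷ (EBIT − I) = €13,955,302.70 ÷ €4,780,414.70 = 2.9193.
%ΔEPS = DCL × %ΔSales = 2.9193 × -22.9% = -66.9%.

-66.9%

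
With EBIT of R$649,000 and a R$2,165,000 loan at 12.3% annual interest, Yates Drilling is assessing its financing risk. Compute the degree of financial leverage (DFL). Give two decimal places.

1.70

Interest = R$266,295.00.
Degree of financial leverage = EBIT / (EBIT − interest) = R$649,000 / R$382,705.00 = 1.6958.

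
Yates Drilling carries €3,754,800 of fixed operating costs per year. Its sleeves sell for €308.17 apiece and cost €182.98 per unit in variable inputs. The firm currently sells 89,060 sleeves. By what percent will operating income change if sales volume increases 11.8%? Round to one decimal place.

+17.8%

At 89,060 units, contribution = 89,060 × €125.19 = €11,149,421.40.
Subtracting fixed costs: EBIT = €11,149,421.40 − €3,754,800 = €7,394,621.40.
Degree of operating leverage = €11,149,421.40 / €7,394,621.40 = 1.5078.
Operating income changes by 1.5078 × +11.8% = +17.8%.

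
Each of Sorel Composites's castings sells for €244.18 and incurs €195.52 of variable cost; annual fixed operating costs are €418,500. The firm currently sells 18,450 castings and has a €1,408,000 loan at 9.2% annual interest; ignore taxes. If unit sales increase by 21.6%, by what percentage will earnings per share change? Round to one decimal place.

+55.4%

At 18,450 units, contribution = 18,450 × €48.66 = €897,777.00.
Operating income = contribution − fixed costs = €897,777.00 − €418,500 = €479,277.00.
After interest of €129,536.00, pre-tax earnings = €349,741.00.
DCL = total CM / (EBIT − I) = €897,777.00 / €349,741.00 = 2.5670.
%ΔEPS = DCL × %ΔSales = 2.5670 × +21.6% = +55.4%.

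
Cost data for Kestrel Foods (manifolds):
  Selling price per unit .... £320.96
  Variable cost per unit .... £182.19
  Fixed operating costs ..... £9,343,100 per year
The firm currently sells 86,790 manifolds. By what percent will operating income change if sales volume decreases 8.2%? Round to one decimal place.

-36.6%

At 86,790 units, contribution = 86,790 × £138.77 = £12,043,848.30.
Operating income = contribution − fixed costs = £12,043,848.30 − £9,343,100 = £2,700,748.30.
Degree of operating leverage = £12,043,848.30 / £2,700,748.30 = 4.4594.
%ΔEBIT = DOL × %ΔSales = 4.4594 × -8.2% = -36.6%.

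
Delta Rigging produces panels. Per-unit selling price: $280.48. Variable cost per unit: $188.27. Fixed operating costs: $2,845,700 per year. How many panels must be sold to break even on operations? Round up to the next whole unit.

30,862 panels

Unit CM = price − variable cost = $280.48 − $188.27 = $92.21.
Break-even volume = fixed costs ÷ CM per unit = $2,845,700 ÷ $92.21 = 30,861.08, so 30,862 panels.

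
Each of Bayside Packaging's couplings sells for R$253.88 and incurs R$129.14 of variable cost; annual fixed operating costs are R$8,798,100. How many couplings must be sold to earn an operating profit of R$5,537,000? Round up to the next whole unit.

Contribution margin per unit = R$253.88 − R$129.14 = R$124.74.
Required volume = (fixed costs + target profit) ÷ CM = (R$8,798,100 + R$5,537,000) ÷ R$124.74 = 114,919.83, so 114,920 couplings.

114,920 couplings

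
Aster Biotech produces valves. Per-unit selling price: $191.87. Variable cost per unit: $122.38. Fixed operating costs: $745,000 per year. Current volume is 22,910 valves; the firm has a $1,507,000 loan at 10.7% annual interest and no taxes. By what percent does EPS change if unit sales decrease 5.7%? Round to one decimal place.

-13.2%

Total contribution margin = 22,910 × $69.49 = $1,592,015.90.
Subtracting fixed costs: EBIT = $1,592,015.90 − $745,000 = $847,015.90.
Interest = $161,249.00, so EBIT − I = $685,766.90.
DCL = total CM / (EBIT − I) = $1,592,015.90 / $685,766.90 = 2.3215.
EPS therefore changes by 2.3215 × (-5.7%) = -13.2%.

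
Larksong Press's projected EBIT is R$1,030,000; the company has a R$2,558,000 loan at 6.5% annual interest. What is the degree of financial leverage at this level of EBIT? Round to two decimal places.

1.19

Interest = R$166,270.00.
Degree of financial leverage = EBIT / (EBIT − interest) = R$1,030,000 / R$863,730.00 = 1.1925.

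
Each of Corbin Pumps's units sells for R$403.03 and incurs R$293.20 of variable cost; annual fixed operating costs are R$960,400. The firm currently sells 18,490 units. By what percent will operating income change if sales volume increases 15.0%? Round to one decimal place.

+28.5%

At 18,490 units, contribution = 18,490 × R$109.83 = R$2,030,756.70.
EBIT = R$2,030,756.70 − R$960,400 = R$1,070,356.70.
So DOL = total CM / EBIT = R$2,030,756.70 / R$1,070,356.70 = 1.8973.
Operating income changes by 1.8973 × +15.0% = +28.5%.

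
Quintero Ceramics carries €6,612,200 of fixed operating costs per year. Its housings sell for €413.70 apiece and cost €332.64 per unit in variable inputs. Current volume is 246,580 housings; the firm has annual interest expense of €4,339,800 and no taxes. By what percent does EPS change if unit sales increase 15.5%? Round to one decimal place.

Contribution at this volume is 246,580 × €81.06 = €19,987,774.80.
Operating income = contribution − fixed costs = €19,987,774.80 − €6,612,200 = €13,375,574.80.
Interest = €4,339,800.00, so EBIT − I = €9,035,774.80.
Degree of combined leverage = contribution ÷ (EBIT − I) = €19,987,774.80 ÷ €9,035,774.80 = 2.2121.
%ΔEPS = DCL × %ΔSales = 2.2121 × +15.5% = +34.3%.

+34.3%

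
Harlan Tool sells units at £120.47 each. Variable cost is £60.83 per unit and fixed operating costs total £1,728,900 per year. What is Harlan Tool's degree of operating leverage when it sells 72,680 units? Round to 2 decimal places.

1.66

Total contribution margin = 72,680 × £59.64 = £4,334,635.20.
EBIT = £4,334,635.20 − £1,728,900 = £2,605,735.20.
Degree of operating leverage = £4,334,635.20 / £2,605,735.20 = 1.6635.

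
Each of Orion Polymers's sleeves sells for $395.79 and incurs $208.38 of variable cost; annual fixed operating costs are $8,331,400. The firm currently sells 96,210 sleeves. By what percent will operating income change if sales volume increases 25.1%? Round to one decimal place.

At 96,210 units, contribution = 96,210 × $187.41 = $18,030,716.10.
Operating income = contribution − fixed costs = $18,030,716.10 − $8,331,400 = $9,699,316.10.
Degree of operating leverage = $18,030,716.10 / $9,699,316.10 = 1.8590.
Operating income changes by 1.8590 × +25.1% = +46.7%.

+46.7%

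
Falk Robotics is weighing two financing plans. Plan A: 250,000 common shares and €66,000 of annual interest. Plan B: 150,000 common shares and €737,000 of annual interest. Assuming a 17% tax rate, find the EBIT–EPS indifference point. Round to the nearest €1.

At indifference, (EBIT − 66,000)(1 − t)/250,000 = (EBIT − 737,000)(1 − t)/150,000.
The (1 − t) factor cancels: (EBIT − 66,000) × 150,000 = (EBIT − 737,000) × 250,000.
EBIT × (250,000 − 150,000) = 737,000 × 250,000 − 66,000 × 150,000 = 174,350,000,000, so EBIT = 174,350,000,000 ÷ 100,000 = 1,743,500.00.

€1,743,500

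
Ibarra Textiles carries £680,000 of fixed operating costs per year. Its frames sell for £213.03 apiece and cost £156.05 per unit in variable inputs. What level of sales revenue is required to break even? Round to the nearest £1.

Contribution margin per unit = £213.03 − £156.05 = £56.98, a CM ratio of £56.98 ÷ £213.03 = 0.2675.
Break-even revenue = fixed costs × price ÷ CM = £680,000 × £213.03 ÷ £56.98 = £2,542,303.

£2,542,303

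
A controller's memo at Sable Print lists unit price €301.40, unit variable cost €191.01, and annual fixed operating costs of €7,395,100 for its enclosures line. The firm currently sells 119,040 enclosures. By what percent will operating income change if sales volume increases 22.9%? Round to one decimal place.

+52.4%

At 119,040 units, contribution = 119,040 × €110.39 = €13,140,825.60.
Operating income = contribution − fixed costs = €13,140,825.60 − €7,395,100 = €5,745,725.60.
Degree of operating leverage = €13,140,825.60 / €5,745,725.60 = 2.2871.
Operating income changes by 2.2871 × +22.9% = +52.4%.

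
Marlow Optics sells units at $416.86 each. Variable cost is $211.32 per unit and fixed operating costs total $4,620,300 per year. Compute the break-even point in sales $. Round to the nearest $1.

$9,370,528

Contribution margin per unit = $416.86 − $211.32 = $205.54, a CM ratio of $205.54 ÷ $416.86 = 0.4931.
Break-even sales = FC ÷ CM ratio = $4,620,300 × $416.86 / $205.54 = $9,370,528.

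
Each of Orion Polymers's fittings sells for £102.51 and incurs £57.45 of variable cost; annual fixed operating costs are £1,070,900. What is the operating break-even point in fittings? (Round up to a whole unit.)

Contribution margin per unit = £102.51 − £57.45 = £45.06.
Break-even volume = fixed costs ÷ CM per unit = £1,070,900 ÷ £45.06 = 23,766.09, so 23,767 fittings.

23,767 fittings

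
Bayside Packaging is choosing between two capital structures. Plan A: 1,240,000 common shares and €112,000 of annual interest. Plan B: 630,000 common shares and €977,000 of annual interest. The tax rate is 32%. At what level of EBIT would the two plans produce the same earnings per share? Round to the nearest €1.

€1,870,361

Set EPS_A = EPS_B: (EBIT − €112,000)(1 − 0.32) ÷ 1,240,000 = (EBIT − €977,000)(1 − 0.32) ÷ 630,000.
Cancelling (1 − t) and cross-multiplying: 630,000·(EBIT − 112,000) = 1,240,000·(EBIT − 977,000).
Solving, EBIT = (977,000·1,240,000 − 112,000·630,000) / (1,240,000 − 630,000) = 1,140,920,000,000 / 610,000 = 1,870,360.66.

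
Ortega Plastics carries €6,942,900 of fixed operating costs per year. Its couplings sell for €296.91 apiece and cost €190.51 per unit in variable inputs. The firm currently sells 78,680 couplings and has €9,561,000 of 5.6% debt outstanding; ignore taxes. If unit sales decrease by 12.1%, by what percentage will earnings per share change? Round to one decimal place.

-113.4%

Contribution at this volume is 78,680 × €106.40 = €8,371,552.00.
Operating income = contribution − fixed costs = €8,371,552.00 − €6,942,900 = €1,428,652.00.
After interest of €535,416.00, pre-tax earnings = €893,236.00.
DCL = total CM / (EBIT − I) = €8,371,552.00 / €893,236.00 = 9.3722.
EPS therefore changes by 9.3722 × (-12.1%) = -113.4%.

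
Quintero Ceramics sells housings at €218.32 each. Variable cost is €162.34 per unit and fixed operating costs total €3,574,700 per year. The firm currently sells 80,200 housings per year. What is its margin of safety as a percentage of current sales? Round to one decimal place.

20.4%

Each unit contributes €218.32 − €162.34 = €55.98. Break-even units = €3,574,700 ÷ €55.98 = 63,856.73; break-even revenue = 63,856.73 × €218.32 = €13,941,202.29.
Actual sales revenue = 80,200 × €218.32 = €17,509,264.00.
Margin of safety = (€17,509,264.00 − €13,941,202.29) ÷ €17,509,264.00 = 20.4%.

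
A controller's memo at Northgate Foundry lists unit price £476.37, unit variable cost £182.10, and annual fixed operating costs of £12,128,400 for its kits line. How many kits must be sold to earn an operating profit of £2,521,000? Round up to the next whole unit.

Unit CM = price − variable cost = £476.37 − £182.10 = £294.27.
Units = (FC + target) / CM = (£12,128,400 + £2,521,000) / £294.27 = 49,782.17, so 49,783 kits.

49,783 kits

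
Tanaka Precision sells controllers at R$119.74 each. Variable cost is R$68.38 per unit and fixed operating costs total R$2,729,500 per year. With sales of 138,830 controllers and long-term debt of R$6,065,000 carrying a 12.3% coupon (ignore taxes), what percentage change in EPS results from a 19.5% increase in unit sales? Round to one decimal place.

Contribution at this volume is 138,830 × R$51.36 = R$7,130,308.80.
Operating income = contribution − fixed costs = R$7,130,308.80 − R$2,729,500 = R$4,400,808.80.
Interest = R$745,995.00, so EBIT − I = R$3,654,813.80.
DCL = total CM / (EBIT − I) = R$7,130,308.80 / R$3,654,813.80 = 1.9509.
EPS therefore changes by 1.9509 × (+19.5%) = +38.0%.

+38.0%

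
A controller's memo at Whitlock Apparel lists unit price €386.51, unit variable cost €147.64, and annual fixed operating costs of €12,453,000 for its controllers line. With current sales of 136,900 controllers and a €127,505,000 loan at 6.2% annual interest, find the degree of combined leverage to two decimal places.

Contribution at this volume is 136,900 × €238.87 = €32,701,303.00.
Operating income = contribution − fixed costs = €32,701,303.00 − €12,453,000 = €20,248,303.00. Interest = €7,905,310.00.
DOL = €32,701,303.00 ÷ €20,248,303.00 = 1.6150; DFL = €20,248,303.00 ÷ €12,342,993.00 = 1.6405.
DCL = DOL × DFL = 1.6150 × 1.6405 = 2.6494.

2.65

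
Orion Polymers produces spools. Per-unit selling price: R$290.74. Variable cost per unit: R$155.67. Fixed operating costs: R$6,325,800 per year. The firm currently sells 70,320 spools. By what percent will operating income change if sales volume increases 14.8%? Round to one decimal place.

At 70,320 units, contribution = 70,320 × R$135.07 = R$9,498,122.40.
Subtracting fixed costs: EBIT = R$9,498,122.40 − R$6,325,800 = R$3,172,322.40.
Degree of operating leverage = R$9,498,122.40 / R$3,172,322.40 = 2.9941.
%ΔEBIT = DOL × %ΔSales = 2.9941 × +14.8% = +44.3%.

+44.3%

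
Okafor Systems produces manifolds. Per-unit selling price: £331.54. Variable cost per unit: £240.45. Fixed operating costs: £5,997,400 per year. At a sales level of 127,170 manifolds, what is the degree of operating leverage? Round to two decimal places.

Contribution at this volume is 127,170 × £91.09 = £11,583,915.30.
EBIT = £11,583,915.30 − £5,997,400 = £5,586,515.30.
Degree of operating leverage = £11,583,915.30 / £5,586,515.30 = 2.0735.

2.07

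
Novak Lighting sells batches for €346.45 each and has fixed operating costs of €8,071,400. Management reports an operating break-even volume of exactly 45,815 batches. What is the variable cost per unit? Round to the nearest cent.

Contribution per unit must be FC / Q = €8,071,400 / 45,815 = €176.1737.
Hence VC = price − CM = €346.45 − €176.1737 = €170.28.

€170.28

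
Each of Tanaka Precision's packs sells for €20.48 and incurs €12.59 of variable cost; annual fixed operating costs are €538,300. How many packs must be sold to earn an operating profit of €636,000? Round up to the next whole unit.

Unit CM = price − variable cost = €20.48 − €12.59 = €7.89.
Units = (FC + target) / CM = (€538,300 + €636,000) / €7.89 = 148,833.97, so 148,834 packs.

148,834 packs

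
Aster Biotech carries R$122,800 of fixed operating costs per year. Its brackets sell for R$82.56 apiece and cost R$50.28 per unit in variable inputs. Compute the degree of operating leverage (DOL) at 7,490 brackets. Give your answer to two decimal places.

Total contribution margin = 7,490 × R$32.28 = R$241,777.20.
Operating income = contribution − fixed costs = R$241,777.20 − R$122,800 = R$118,977.20.
Degree of operating leverage = R$241,777.20 / R$118,977.20 = 2.0321.

2.03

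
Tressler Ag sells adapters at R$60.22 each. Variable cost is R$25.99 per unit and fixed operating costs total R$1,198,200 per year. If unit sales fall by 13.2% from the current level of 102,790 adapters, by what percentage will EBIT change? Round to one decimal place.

At 102,790 units, contribution = 102,790 × R$34.23 = R$3,518,501.70.
Subtracting fixed costs: EBIT = R$3,518,501.70 − R$1,198,200 = R$2,320,301.70.
Degree of operating leverage = R$3,518,501.70 / R$2,320,301.70 = 1.5164.
Operating income changes by 1.5164 × -13.2% = -20.0%.

-20.0%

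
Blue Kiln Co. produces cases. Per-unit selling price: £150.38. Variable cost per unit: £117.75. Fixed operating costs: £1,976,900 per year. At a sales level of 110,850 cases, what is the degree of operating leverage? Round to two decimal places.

2.21

At 110,850 units, contribution = 110,850 × £32.63 = £3,617,035.50.
EBIT = £3,617,035.50 − £1,976,900 = £1,640,135.50.
Degree of operating leverage = £3,617,035.50 / £1,640,135.50 = 2.2053.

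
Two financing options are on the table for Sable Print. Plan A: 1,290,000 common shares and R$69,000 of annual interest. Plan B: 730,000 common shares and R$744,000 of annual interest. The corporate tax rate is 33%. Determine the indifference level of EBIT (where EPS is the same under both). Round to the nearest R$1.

R$1,623,911

Set EPS_A = EPS_B: (EBIT − R$69,000)(1 − 0.33) ÷ 1,290,000 = (EBIT − R$744,000)(1 − 0.33) ÷ 730,000.
The (1 − t) factor cancels: (EBIT − 69,000) × 730,000 = (EBIT − 744,000) × 1,290,000.
EBIT × (1,290,000 − 730,000) = 744,000 × 1,290,000 − 69,000 × 730,000 = 909,390,000,000, so EBIT = 909,390,000,000 ÷ 560,000 = 1,623,910.71.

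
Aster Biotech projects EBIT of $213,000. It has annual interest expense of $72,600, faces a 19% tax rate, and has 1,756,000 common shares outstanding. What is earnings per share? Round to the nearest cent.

Pre-tax income = $213,000 − $72,600.00 = $140,400.00.
Net income = $140,400.00 × (1 − 0.19) = $113,724.00.
Per share: $113,724.00 / 1,756,000 shares = $0.06.

$0.06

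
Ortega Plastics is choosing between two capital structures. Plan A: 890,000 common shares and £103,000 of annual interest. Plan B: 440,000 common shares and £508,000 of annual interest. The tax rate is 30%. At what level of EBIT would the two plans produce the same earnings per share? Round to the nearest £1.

Set EPS_A = EPS_B: (EBIT − £103,000)(1 − 0.30) ÷ 890,000 = (EBIT − £508,000)(1 − 0.30) ÷ 440,000.
The (1 − t) factor cancels: (EBIT − 103,000) × 440,000 = (EBIT − 508,000) × 890,000.
EBIT × (890,000 − 440,000) = 508,000 × 890,000 − 103,000 × 440,000 = 406,800,000,000, so EBIT = 406,800,000,000 ÷ 450,000 = 904,000.00.

£904,000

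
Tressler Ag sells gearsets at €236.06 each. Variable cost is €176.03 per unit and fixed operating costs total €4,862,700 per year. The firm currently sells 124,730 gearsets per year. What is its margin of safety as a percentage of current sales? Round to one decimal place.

Contribution margin per unit = €236.06 − €176.03 = €60.03. Break-even units = €4,862,700 ÷ €60.03 = 81,004.50; break-even revenue = 81,004.50 × €236.06 = €19,121,921.74.
Actual sales revenue = 124,730 × €236.06 = €29,443,763.80.
Margin of safety = (€29,443,763.80 − €19,121,921.74) ÷ €29,443,763.80 = 35.1%.

35.1%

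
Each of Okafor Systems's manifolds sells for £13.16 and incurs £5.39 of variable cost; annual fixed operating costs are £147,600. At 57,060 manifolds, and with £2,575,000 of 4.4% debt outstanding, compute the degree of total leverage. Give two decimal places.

Total contribution margin = 57,060 × £7.77 = £443,356.20.
EBIT = £443,356.20 − £147,600 = £295,756.20. Interest = £113,300.00.
DOL = £443,356.20 ÷ £295,756.20 = 1.4991; DFL = £295,756.20 ÷ £182,456.20 = 1.6210.
DCL = DOL × DFL = 1.4991 × 1.6210 = 2.4300.

2.43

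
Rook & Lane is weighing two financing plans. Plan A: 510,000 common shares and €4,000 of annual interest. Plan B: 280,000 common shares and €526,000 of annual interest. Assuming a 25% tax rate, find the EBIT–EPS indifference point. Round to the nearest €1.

At indifference, (EBIT − 4,000)(1 − t)/510,000 = (EBIT − 526,000)(1 − t)/280,000.
Cancelling (1 − t) and cross-multiplying: 280,000·(EBIT − 4,000) = 510,000·(EBIT − 526,000).
EBIT × (510,000 − 280,000) = 526,000 × 510,000 − 4,000 × 280,000 = 267,140,000,000, so EBIT = 267,140,000,000 ÷ 230,000 = 1,161,478.26.

€1,161,478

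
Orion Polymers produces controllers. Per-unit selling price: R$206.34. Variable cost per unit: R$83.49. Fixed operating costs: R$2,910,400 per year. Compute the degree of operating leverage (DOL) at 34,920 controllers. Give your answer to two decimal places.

3.11

Total contribution margin = 34,920 × R$122.85 = R$4,289,922.00.
Operating income = contribution − fixed costs = R$4,289,922.00 − R$2,910,400 = R$1,379,522.00.
Degree of operating leverage = R$4,289,922.00 / R$1,379,522.00 = 3.1097.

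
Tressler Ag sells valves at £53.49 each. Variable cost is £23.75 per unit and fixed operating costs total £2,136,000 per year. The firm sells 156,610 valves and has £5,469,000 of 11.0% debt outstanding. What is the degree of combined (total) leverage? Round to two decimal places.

2.43

Total contribution margin = 156,610 × £29.74 = £4,657,581.40.
Operating income = contribution − fixed costs = £4,657,581.40 − £2,136,000 = £2,521,581.40. Interest = £601,590.00.
DOL = £4,657,581.40 ÷ £2,521,581.40 = 1.8471; DFL = £2,521,581.40 ÷ £1,919,991.40 = 1.3133.
Combined leverage = 1.8471 × 1.3133 = 2.4258.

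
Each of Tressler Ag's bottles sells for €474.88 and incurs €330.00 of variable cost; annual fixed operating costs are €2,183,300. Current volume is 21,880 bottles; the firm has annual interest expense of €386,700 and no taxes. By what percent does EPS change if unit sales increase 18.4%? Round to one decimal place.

+97.2%

At 21,880 units, contribution = 21,880 × €144.88 = €3,169,974.40.
Operating income = contribution − fixed costs = €3,169,974.40 − €2,183,300 = €986,674.40.
After interest of €386,700.00, pre-tax earnings = €599,974.40.
DCL = total CM / (EBIT − I) = €3,169,974.40 / €599,974.40 = 5.2835.
EPS therefore changes by 5.2835 × (+18.4%) = +97.2%.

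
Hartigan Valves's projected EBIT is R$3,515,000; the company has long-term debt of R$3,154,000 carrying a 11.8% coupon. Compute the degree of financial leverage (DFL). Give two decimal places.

Annual interest charges come to R$372,172.00.
DFL = EBIT ÷ (EBIT − I) = R$3,515,000 ÷ (R$3,515,000 − R$372,172.00) = R$3,515,000 ÷ R$3,142,828.00 = 1.1184.

1.12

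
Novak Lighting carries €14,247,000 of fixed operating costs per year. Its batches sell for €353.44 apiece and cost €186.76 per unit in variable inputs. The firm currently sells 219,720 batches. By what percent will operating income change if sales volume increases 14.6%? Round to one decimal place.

+23.9%

Total contribution margin = 219,720 × €166.68 = €36,622,929.60.
Operating income = contribution − fixed costs = €36,622,929.60 − €14,247,000 = €22,375,929.60.
So DOL = total CM / EBIT = €36,622,929.60 / €22,375,929.60 = 1.6367.
So EBIT moves 1.6367 × (+14.6%) = +23.9%.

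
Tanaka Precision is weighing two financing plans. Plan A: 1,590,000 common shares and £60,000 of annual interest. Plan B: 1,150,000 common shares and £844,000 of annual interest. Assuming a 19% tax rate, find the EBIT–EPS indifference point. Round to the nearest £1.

Set EPS_A = EPS_B: (EBIT − £60,000)(1 − 0.19) ÷ 1,590,000 = (EBIT − £844,000)(1 − 0.19) ÷ 1,150,000.
The (1 − t) factor cancels: (EBIT − 60,000) × 1,150,000 = (EBIT − 844,000) × 1,590,000.
Solving, EBIT = (844,000·1,590,000 − 60,000·1,150,000) / (1,590,000 − 1,150,000) = 1,272,960,000,000 / 440,000 = 2,893,090.91.

£2,893,091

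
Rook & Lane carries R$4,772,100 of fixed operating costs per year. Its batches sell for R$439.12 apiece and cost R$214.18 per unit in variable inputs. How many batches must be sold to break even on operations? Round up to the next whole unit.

Each unit contributes R$439.12 − R$214.18 = R$224.94.
Break-even volume = fixed costs ÷ CM per unit = R$4,772,100 ÷ R$224.94 = 21,214.99, so 21,215 batches.

21,215 batches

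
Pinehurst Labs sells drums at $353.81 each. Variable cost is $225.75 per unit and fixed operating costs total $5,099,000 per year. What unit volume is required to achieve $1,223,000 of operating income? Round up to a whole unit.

Unit CM = price − variable cost = $353.81 − $225.75 = $128.06.
Need Q such that Q × $128.06 − $5,099,000 = $1,223,000, i.e. Q = $6,322,000 / $128.06 = 49,367.48 → 49,368.

49,368 drums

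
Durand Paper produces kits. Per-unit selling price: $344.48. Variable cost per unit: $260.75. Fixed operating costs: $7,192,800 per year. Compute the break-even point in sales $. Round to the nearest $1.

$29,592,449

CM per unit = $344.48 − $260.75 = $83.73; CM ratio = $83.73 / $344.48 = 0.2431.
Break-even sales = FC ÷ CM ratio = $7,192,800 × $344.48 / $83.73 = $29,592,449.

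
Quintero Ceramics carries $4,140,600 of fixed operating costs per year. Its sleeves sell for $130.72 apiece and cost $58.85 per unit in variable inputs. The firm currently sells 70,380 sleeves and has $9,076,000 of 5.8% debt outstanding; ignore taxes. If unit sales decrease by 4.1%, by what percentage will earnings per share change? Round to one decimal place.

Total contribution margin = 70,380 × $71.87 = $5,058,210.60.
Subtracting fixed costs: EBIT = $5,058,210.60 − $4,140,600 = $917,610.60.
Interest = $526,408.00, so EBIT − I = $391,202.60.
Degree of combined leverage = contribution ÷ (EBIT − I) = $5,058,210.60 ÷ $391,202.60 = 12.9299.
EPS therefore changes by 12.9299 × (-4.1%) = -53.0%.

-53.0%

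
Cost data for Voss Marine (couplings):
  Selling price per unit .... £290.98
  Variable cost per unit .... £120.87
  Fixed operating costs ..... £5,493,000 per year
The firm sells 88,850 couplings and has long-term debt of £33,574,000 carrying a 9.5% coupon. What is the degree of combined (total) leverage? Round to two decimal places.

At 88,850 units, contribution = 88,850 × £170.11 = £15,114,273.50.
Subtracting fixed costs: EBIT = £15,114,273.50 − £5,493,000 = £9,621,273.50. Interest = £3,189,530.00, so EBIT − I = £6,431,743.50.
Degree of total leverage = total CM / (EBIT − interest) = £15,114,273.50 / £6,431,743.50 = 2.3499.

2.35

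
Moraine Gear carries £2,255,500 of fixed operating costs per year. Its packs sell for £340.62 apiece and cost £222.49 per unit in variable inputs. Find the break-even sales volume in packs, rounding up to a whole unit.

Each unit contributes £340.62 − £222.49 = £118.13.
Break-even Q = £2,255,500 / £118.13 = 19,093.37 → 19,094 packs.

19,094 packs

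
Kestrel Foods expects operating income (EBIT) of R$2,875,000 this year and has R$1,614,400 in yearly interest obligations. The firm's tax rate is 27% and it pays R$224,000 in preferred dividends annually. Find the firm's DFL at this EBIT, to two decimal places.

3.01

Interest = R$1,614,400.00.
Preferred dividends grossed up pre-tax: R$224,000 / (1 − 0.27) = R$306,849.32.
DFL = EBIT ÷ [EBIT − I − D_p/(1−t)] = R$2,875,000 ÷ [R$2,875,000 − R$1,614,400.00 − R$306,849.32] = R$2,875,000 ÷ R$953,750.68 = 3.0144.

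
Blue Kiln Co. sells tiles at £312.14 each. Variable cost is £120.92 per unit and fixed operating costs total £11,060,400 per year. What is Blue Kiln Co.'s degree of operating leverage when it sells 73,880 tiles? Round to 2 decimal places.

Total contribution margin = 73,880 × £191.22 = £14,127,333.60.
Subtracting fixed costs: EBIT = £14,127,333.60 − £11,060,400 = £3,066,933.60.
Degree of operating leverage = £14,127,333.60 / £3,066,933.60 = 4.6063.

4.61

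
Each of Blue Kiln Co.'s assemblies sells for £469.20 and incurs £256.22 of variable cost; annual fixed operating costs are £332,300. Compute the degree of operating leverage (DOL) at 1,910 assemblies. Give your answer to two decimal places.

Total contribution margin = 1,910 × £212.98 = £406,791.80.
EBIT = £406,791.80 − £332,300 = £74,491.80.
Degree of operating leverage = £406,791.80 / £74,491.80 = 5.4609.

5.46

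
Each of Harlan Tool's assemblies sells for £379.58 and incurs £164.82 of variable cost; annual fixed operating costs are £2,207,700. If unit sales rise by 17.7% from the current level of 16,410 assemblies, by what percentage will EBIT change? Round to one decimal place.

Contribution at this volume is 16,410 × £214.76 = £3,524,211.60.
Subtracting fixed costs: EBIT = £3,524,211.60 − £2,207,700 = £1,316,511.60.
So DOL = total CM / EBIT = £3,524,211.60 / £1,316,511.60 = 2.6769.
Operating income changes by 2.6769 × +17.7% = +47.4%.

+47.4%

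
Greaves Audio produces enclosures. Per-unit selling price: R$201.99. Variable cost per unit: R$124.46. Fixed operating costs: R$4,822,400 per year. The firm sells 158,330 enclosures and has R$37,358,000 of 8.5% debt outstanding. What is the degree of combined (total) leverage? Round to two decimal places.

2.87

Total contribution margin = 158,330 × R$77.53 = R$12,275,324.90.
Operating income = contribution − fixed costs = R$12,275,324.90 − R$4,822,400 = R$7,452,924.90. Interest = R$3,175,430.00.
DOL = R$12,275,324.90 ÷ R$7,452,924.90 = 1.6470; DFL = R$7,452,924.90 ÷ R$4,277,494.90 = 1.7424.
Combined leverage = 1.6470 × 1.7424 = 2.8697.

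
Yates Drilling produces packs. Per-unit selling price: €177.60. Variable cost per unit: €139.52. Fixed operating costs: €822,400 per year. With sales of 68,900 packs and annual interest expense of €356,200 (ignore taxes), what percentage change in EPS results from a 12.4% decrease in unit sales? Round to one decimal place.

-22.5%

Total contribution margin = 68,900 × €38.08 = €2,623,712.00.
Subtracting fixed costs: EBIT = €2,623,712.00 − €822,400 = €1,801,312.00.
Interest = €356,200.00, so EBIT − I = €1,445,112.00.
DCL = total CM / (EBIT − I) = €2,623,712.00 / €1,445,112.00 = 1.8156.
EPS therefore changes by 1.8156 × (-12.4%) = -22.5%.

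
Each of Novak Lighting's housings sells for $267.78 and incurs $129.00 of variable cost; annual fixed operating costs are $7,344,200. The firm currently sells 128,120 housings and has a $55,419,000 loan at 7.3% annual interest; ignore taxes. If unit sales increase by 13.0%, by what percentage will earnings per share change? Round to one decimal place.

At 128,120 units, contribution = 128,120 × $138.78 = $17,780,493.60.
Operating income = contribution − fixed costs = $17,780,493.60 − $7,344,200 = $10,436,293.60.
Interest = $4,045,587.00, so EBIT − I = $6,390,706.60.
DCL = total CM / (EBIT − I) = $17,780,493.60 / $6,390,706.60 = 2.7822.
%ΔEPS = DCL × %ΔSales = 2.7822 × +13.0% = +36.2%.

+36.2%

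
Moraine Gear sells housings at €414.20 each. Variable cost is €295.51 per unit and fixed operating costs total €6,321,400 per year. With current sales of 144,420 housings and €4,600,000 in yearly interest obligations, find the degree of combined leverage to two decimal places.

2.76

At 144,420 units, contribution = 144,420 × €118.69 = €17,141,209.80.
EBIT = €17,141,209.80 − €6,321,400 = €10,819,809.80. Interest = €4,600,000.00.
DOL = €17,141,209.80 ÷ €10,819,809.80 = 1.5842; DFL = €10,819,809.80 ÷ €6,219,809.80 = 1.7396.
DCL = DOL × DFL = 1.5842 × 1.7396 = 2.7559.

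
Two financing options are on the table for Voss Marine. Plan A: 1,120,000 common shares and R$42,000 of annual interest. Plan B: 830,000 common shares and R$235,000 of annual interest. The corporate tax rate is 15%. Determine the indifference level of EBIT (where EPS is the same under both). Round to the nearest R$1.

At indifference, (EBIT − 42,000)(1 − t)/1,120,000 = (EBIT − 235,000)(1 − t)/830,000.
The (1 − t) factor cancels: (EBIT − 42,000) × 830,000 = (EBIT − 235,000) × 1,120,000.
Solving, EBIT = (235,000·1,120,000 − 42,000·830,000) / (1,120,000 − 830,000) = 228,340,000,000 / 290,000 = 787,379.31.

R$787,379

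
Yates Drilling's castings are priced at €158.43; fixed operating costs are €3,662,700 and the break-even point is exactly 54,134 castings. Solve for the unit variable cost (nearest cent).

€90.77

Contribution per unit must be FC / Q = €3,662,700 / 54,134 = €67.6599.
Hence VC = price − CM = €158.43 − €67.6599 = €90.77.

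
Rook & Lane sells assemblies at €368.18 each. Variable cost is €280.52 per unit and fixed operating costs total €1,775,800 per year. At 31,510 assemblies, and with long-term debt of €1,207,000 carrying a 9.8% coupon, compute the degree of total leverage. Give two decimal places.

Contribution at this volume is 31,510 × €87.66 = €2,762,166.60.
Operating income = contribution − fixed costs = €2,762,166.60 − €1,775,800 = €986,366.60. Interest = €118,286.00, so EBIT − I = €868,080.60.
DCL = contribution ÷ (EBIT − I) = €2,762,166.60 ÷ €868,080.60 = 3.1819.

3.18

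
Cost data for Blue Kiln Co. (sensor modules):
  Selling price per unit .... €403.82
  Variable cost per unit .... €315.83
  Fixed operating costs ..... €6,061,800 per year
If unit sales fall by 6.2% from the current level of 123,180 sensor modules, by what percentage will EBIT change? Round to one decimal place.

Total contribution margin = 123,180 × €87.99 = €10,838,608.20.
EBIT = €10,838,608.20 − €6,061,800 = €4,776,808.20.
Degree of operating leverage = €10,838,608.20 / €4,776,808.20 = 2.2690.
Operating income changes by 2.2690 × -6.2% = -14.1%.

-14.1%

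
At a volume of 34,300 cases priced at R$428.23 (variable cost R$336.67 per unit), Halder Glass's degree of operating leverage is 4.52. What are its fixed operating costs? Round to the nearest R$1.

Contribution at this volume is 34,300 × R$91.56 = R$3,140,508.00.
Since DOL = CM ÷ EBIT, EBIT = R$3,140,508.00 ÷ 4.52 = R$694,802.65.
And FC = contribution − EBIT = R$3,140,508.00 − R$694,802.65 = R$2,445,705.

R$2,445,705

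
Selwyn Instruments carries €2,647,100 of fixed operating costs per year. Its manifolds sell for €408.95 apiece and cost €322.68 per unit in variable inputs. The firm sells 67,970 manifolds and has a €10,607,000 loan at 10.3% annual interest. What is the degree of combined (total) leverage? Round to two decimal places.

Total contribution margin = 67,970 × €86.27 = €5,863,771.90.
Operating income = contribution − fixed costs = €5,863,771.90 − €2,647,100 = €3,216,671.90. Interest = €1,092,521.00.
DOL = €5,863,771.90 ÷ €3,216,671.90 = 1.8229; DFL = €3,216,671.90 ÷ €2,124,150.90 = 1.5143.
Combined leverage = 1.8229 × 1.5143 = 2.7604.

2.76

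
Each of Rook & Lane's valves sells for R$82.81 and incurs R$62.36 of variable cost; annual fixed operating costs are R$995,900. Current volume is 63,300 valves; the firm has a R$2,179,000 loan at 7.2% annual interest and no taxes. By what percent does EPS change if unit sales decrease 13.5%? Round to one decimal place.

-123.3%

Total contribution margin = 63,300 × R$20.45 = R$1,294,485.00.
Subtracting fixed costs: EBIT = R$1,294,485.00 − R$995,900 = R$298,585.00.
After interest of R$156,888.00, pre-tax earnings = R$141,697.00.
Degree of combined leverage = contribution ÷ (EBIT − I) = R$1,294,485.00 ÷ R$141,697.00 = 9.1356.
%ΔEPS = DCL × %ΔSales = 9.1356 × -13.5% = -123.3%.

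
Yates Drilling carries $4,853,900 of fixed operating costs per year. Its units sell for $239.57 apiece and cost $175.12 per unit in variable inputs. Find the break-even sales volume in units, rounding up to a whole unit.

75,313 units

Unit CM = price − variable cost = $239.57 − $175.12 = $64.45.
Break-even volume = fixed costs ÷ CM per unit = $4,853,900 ÷ $64.45 = 75,312.65, so 75,313 units.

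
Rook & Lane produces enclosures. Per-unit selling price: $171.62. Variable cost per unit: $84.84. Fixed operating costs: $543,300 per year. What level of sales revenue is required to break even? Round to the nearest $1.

$1,074,454

Contribution margin per unit = $171.62 − $84.84 = $86.78, a CM ratio of $86.78 ÷ $171.62 = 0.5057.
Break-even sales = FC ÷ CM ratio = $543,300 × $171.62 / $86.78 = $1,074,454.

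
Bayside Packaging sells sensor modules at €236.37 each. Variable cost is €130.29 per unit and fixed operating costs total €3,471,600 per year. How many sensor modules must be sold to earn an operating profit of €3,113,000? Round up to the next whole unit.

Unit CM = price − variable cost = €236.37 − €130.29 = €106.08.
Units = (FC + target) / CM = (€3,471,600 + €3,113,000) / €106.08 = 62,072.02, so 62,073 sensor modules.

62,073 sensor modules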